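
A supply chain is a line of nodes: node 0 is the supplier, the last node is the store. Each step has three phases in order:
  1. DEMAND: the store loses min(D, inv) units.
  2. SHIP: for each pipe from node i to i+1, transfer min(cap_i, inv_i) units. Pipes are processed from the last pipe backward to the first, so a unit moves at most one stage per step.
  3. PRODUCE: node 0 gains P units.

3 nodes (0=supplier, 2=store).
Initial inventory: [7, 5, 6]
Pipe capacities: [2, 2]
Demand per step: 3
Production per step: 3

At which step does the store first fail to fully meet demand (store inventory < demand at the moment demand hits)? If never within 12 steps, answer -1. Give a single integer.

Step 1: demand=3,sold=3 ship[1->2]=2 ship[0->1]=2 prod=3 -> [8 5 5]
Step 2: demand=3,sold=3 ship[1->2]=2 ship[0->1]=2 prod=3 -> [9 5 4]
Step 3: demand=3,sold=3 ship[1->2]=2 ship[0->1]=2 prod=3 -> [10 5 3]
Step 4: demand=3,sold=3 ship[1->2]=2 ship[0->1]=2 prod=3 -> [11 5 2]
Step 5: demand=3,sold=2 ship[1->2]=2 ship[0->1]=2 prod=3 -> [12 5 2]
Step 6: demand=3,sold=2 ship[1->2]=2 ship[0->1]=2 prod=3 -> [13 5 2]
Step 7: demand=3,sold=2 ship[1->2]=2 ship[0->1]=2 prod=3 -> [14 5 2]
Step 8: demand=3,sold=2 ship[1->2]=2 ship[0->1]=2 prod=3 -> [15 5 2]
Step 9: demand=3,sold=2 ship[1->2]=2 ship[0->1]=2 prod=3 -> [16 5 2]
Step 10: demand=3,sold=2 ship[1->2]=2 ship[0->1]=2 prod=3 -> [17 5 2]
Step 11: demand=3,sold=2 ship[1->2]=2 ship[0->1]=2 prod=3 -> [18 5 2]
Step 12: demand=3,sold=2 ship[1->2]=2 ship[0->1]=2 prod=3 -> [19 5 2]
First stockout at step 5

5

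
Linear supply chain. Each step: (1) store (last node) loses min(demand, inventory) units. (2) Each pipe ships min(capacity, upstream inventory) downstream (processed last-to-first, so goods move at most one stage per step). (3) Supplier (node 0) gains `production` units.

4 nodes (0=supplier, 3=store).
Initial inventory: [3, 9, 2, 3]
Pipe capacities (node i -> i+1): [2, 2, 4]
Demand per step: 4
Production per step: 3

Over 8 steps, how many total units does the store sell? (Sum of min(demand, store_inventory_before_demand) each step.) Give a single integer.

Step 1: sold=3 (running total=3) -> [4 9 2 2]
Step 2: sold=2 (running total=5) -> [5 9 2 2]
Step 3: sold=2 (running total=7) -> [6 9 2 2]
Step 4: sold=2 (running total=9) -> [7 9 2 2]
Step 5: sold=2 (running total=11) -> [8 9 2 2]
Step 6: sold=2 (running total=13) -> [9 9 2 2]
Step 7: sold=2 (running total=15) -> [10 9 2 2]
Step 8: sold=2 (running total=17) -> [11 9 2 2]

Answer: 17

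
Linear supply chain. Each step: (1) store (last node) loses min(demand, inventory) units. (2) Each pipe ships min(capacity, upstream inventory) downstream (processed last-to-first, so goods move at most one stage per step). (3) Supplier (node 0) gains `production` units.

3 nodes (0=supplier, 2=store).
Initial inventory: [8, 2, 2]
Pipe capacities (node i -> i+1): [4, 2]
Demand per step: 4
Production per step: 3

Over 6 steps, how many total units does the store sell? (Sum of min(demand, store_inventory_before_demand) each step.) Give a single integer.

Answer: 12

Derivation:
Step 1: sold=2 (running total=2) -> [7 4 2]
Step 2: sold=2 (running total=4) -> [6 6 2]
Step 3: sold=2 (running total=6) -> [5 8 2]
Step 4: sold=2 (running total=8) -> [4 10 2]
Step 5: sold=2 (running total=10) -> [3 12 2]
Step 6: sold=2 (running total=12) -> [3 13 2]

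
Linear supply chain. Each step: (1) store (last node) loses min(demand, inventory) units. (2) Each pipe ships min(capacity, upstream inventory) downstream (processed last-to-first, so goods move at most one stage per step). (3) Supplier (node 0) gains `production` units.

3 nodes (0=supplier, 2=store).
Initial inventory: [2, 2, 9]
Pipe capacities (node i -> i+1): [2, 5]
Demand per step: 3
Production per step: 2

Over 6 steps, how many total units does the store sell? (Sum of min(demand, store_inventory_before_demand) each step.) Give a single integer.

Step 1: sold=3 (running total=3) -> [2 2 8]
Step 2: sold=3 (running total=6) -> [2 2 7]
Step 3: sold=3 (running total=9) -> [2 2 6]
Step 4: sold=3 (running total=12) -> [2 2 5]
Step 5: sold=3 (running total=15) -> [2 2 4]
Step 6: sold=3 (running total=18) -> [2 2 3]

Answer: 18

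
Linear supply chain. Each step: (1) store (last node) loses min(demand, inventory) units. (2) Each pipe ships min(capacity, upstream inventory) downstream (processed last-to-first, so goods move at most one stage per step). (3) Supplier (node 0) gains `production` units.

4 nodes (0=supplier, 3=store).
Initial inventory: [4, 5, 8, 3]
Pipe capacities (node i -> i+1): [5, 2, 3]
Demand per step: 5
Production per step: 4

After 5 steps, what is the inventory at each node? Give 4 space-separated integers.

Step 1: demand=5,sold=3 ship[2->3]=3 ship[1->2]=2 ship[0->1]=4 prod=4 -> inv=[4 7 7 3]
Step 2: demand=5,sold=3 ship[2->3]=3 ship[1->2]=2 ship[0->1]=4 prod=4 -> inv=[4 9 6 3]
Step 3: demand=5,sold=3 ship[2->3]=3 ship[1->2]=2 ship[0->1]=4 prod=4 -> inv=[4 11 5 3]
Step 4: demand=5,sold=3 ship[2->3]=3 ship[1->2]=2 ship[0->1]=4 prod=4 -> inv=[4 13 4 3]
Step 5: demand=5,sold=3 ship[2->3]=3 ship[1->2]=2 ship[0->1]=4 prod=4 -> inv=[4 15 3 3]

4 15 3 3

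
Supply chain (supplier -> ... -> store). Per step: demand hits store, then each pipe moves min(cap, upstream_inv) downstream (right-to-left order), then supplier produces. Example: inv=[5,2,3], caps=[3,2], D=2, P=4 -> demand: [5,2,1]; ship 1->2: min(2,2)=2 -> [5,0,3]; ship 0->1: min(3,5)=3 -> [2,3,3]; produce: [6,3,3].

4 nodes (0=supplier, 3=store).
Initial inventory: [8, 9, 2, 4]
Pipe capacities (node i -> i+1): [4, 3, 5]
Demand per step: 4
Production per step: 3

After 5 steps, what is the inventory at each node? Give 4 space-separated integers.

Step 1: demand=4,sold=4 ship[2->3]=2 ship[1->2]=3 ship[0->1]=4 prod=3 -> inv=[7 10 3 2]
Step 2: demand=4,sold=2 ship[2->3]=3 ship[1->2]=3 ship[0->1]=4 prod=3 -> inv=[6 11 3 3]
Step 3: demand=4,sold=3 ship[2->3]=3 ship[1->2]=3 ship[0->1]=4 prod=3 -> inv=[5 12 3 3]
Step 4: demand=4,sold=3 ship[2->3]=3 ship[1->2]=3 ship[0->1]=4 prod=3 -> inv=[4 13 3 3]
Step 5: demand=4,sold=3 ship[2->3]=3 ship[1->2]=3 ship[0->1]=4 prod=3 -> inv=[3 14 3 3]

3 14 3 3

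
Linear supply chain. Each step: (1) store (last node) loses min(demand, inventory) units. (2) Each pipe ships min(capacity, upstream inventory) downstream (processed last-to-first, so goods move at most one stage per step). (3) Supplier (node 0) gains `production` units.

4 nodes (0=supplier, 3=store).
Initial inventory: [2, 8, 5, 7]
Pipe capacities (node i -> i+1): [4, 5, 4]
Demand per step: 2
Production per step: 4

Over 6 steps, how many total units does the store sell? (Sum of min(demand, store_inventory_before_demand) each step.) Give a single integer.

Step 1: sold=2 (running total=2) -> [4 5 6 9]
Step 2: sold=2 (running total=4) -> [4 4 7 11]
Step 3: sold=2 (running total=6) -> [4 4 7 13]
Step 4: sold=2 (running total=8) -> [4 4 7 15]
Step 5: sold=2 (running total=10) -> [4 4 7 17]
Step 6: sold=2 (running total=12) -> [4 4 7 19]

Answer: 12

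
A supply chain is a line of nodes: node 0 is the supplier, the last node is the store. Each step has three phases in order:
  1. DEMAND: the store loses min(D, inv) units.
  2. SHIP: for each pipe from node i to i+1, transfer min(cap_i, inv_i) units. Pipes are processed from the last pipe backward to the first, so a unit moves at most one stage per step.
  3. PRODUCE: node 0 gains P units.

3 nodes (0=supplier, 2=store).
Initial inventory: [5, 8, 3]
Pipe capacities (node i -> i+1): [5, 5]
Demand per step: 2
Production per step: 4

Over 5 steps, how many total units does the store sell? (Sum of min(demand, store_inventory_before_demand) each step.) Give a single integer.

Answer: 10

Derivation:
Step 1: sold=2 (running total=2) -> [4 8 6]
Step 2: sold=2 (running total=4) -> [4 7 9]
Step 3: sold=2 (running total=6) -> [4 6 12]
Step 4: sold=2 (running total=8) -> [4 5 15]
Step 5: sold=2 (running total=10) -> [4 4 18]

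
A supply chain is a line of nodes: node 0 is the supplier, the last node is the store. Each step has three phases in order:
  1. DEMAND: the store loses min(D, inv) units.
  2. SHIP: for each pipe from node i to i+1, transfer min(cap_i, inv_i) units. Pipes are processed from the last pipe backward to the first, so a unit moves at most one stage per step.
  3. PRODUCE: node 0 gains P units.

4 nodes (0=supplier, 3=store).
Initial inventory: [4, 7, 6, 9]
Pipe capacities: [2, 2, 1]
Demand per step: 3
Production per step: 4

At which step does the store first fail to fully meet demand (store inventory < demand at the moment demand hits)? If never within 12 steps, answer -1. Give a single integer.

Step 1: demand=3,sold=3 ship[2->3]=1 ship[1->2]=2 ship[0->1]=2 prod=4 -> [6 7 7 7]
Step 2: demand=3,sold=3 ship[2->3]=1 ship[1->2]=2 ship[0->1]=2 prod=4 -> [8 7 8 5]
Step 3: demand=3,sold=3 ship[2->3]=1 ship[1->2]=2 ship[0->1]=2 prod=4 -> [10 7 9 3]
Step 4: demand=3,sold=3 ship[2->3]=1 ship[1->2]=2 ship[0->1]=2 prod=4 -> [12 7 10 1]
Step 5: demand=3,sold=1 ship[2->3]=1 ship[1->2]=2 ship[0->1]=2 prod=4 -> [14 7 11 1]
Step 6: demand=3,sold=1 ship[2->3]=1 ship[1->2]=2 ship[0->1]=2 prod=4 -> [16 7 12 1]
Step 7: demand=3,sold=1 ship[2->3]=1 ship[1->2]=2 ship[0->1]=2 prod=4 -> [18 7 13 1]
Step 8: demand=3,sold=1 ship[2->3]=1 ship[1->2]=2 ship[0->1]=2 prod=4 -> [20 7 14 1]
Step 9: demand=3,sold=1 ship[2->3]=1 ship[1->2]=2 ship[0->1]=2 prod=4 -> [22 7 15 1]
Step 10: demand=3,sold=1 ship[2->3]=1 ship[1->2]=2 ship[0->1]=2 prod=4 -> [24 7 16 1]
Step 11: demand=3,sold=1 ship[2->3]=1 ship[1->2]=2 ship[0->1]=2 prod=4 -> [26 7 17 1]
Step 12: demand=3,sold=1 ship[2->3]=1 ship[1->2]=2 ship[0->1]=2 prod=4 -> [28 7 18 1]
First stockout at step 5

5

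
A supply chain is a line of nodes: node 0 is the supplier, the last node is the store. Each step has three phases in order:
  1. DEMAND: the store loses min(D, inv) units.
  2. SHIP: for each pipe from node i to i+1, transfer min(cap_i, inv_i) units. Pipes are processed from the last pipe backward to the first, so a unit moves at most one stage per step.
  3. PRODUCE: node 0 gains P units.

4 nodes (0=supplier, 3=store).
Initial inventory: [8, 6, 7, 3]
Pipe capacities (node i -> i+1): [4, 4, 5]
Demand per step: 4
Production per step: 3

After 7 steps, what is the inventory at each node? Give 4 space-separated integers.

Step 1: demand=4,sold=3 ship[2->3]=5 ship[1->2]=4 ship[0->1]=4 prod=3 -> inv=[7 6 6 5]
Step 2: demand=4,sold=4 ship[2->3]=5 ship[1->2]=4 ship[0->1]=4 prod=3 -> inv=[6 6 5 6]
Step 3: demand=4,sold=4 ship[2->3]=5 ship[1->2]=4 ship[0->1]=4 prod=3 -> inv=[5 6 4 7]
Step 4: demand=4,sold=4 ship[2->3]=4 ship[1->2]=4 ship[0->1]=4 prod=3 -> inv=[4 6 4 7]
Step 5: demand=4,sold=4 ship[2->3]=4 ship[1->2]=4 ship[0->1]=4 prod=3 -> inv=[3 6 4 7]
Step 6: demand=4,sold=4 ship[2->3]=4 ship[1->2]=4 ship[0->1]=3 prod=3 -> inv=[3 5 4 7]
Step 7: demand=4,sold=4 ship[2->3]=4 ship[1->2]=4 ship[0->1]=3 prod=3 -> inv=[3 4 4 7]

3 4 4 7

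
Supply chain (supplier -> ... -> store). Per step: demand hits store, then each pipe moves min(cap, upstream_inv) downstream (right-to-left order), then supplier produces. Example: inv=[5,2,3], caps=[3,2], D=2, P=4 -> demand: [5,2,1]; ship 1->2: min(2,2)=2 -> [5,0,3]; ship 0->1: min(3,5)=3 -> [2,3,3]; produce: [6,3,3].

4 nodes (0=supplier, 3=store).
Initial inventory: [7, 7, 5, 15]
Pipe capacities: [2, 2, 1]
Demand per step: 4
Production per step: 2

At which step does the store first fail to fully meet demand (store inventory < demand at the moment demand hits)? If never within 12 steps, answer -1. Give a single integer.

Step 1: demand=4,sold=4 ship[2->3]=1 ship[1->2]=2 ship[0->1]=2 prod=2 -> [7 7 6 12]
Step 2: demand=4,sold=4 ship[2->3]=1 ship[1->2]=2 ship[0->1]=2 prod=2 -> [7 7 7 9]
Step 3: demand=4,sold=4 ship[2->3]=1 ship[1->2]=2 ship[0->1]=2 prod=2 -> [7 7 8 6]
Step 4: demand=4,sold=4 ship[2->3]=1 ship[1->2]=2 ship[0->1]=2 prod=2 -> [7 7 9 3]
Step 5: demand=4,sold=3 ship[2->3]=1 ship[1->2]=2 ship[0->1]=2 prod=2 -> [7 7 10 1]
Step 6: demand=4,sold=1 ship[2->3]=1 ship[1->2]=2 ship[0->1]=2 prod=2 -> [7 7 11 1]
Step 7: demand=4,sold=1 ship[2->3]=1 ship[1->2]=2 ship[0->1]=2 prod=2 -> [7 7 12 1]
Step 8: demand=4,sold=1 ship[2->3]=1 ship[1->2]=2 ship[0->1]=2 prod=2 -> [7 7 13 1]
Step 9: demand=4,sold=1 ship[2->3]=1 ship[1->2]=2 ship[0->1]=2 prod=2 -> [7 7 14 1]
Step 10: demand=4,sold=1 ship[2->3]=1 ship[1->2]=2 ship[0->1]=2 prod=2 -> [7 7 15 1]
Step 11: demand=4,sold=1 ship[2->3]=1 ship[1->2]=2 ship[0->1]=2 prod=2 -> [7 7 16 1]
Step 12: demand=4,sold=1 ship[2->3]=1 ship[1->2]=2 ship[0->1]=2 prod=2 -> [7 7 17 1]
First stockout at step 5

5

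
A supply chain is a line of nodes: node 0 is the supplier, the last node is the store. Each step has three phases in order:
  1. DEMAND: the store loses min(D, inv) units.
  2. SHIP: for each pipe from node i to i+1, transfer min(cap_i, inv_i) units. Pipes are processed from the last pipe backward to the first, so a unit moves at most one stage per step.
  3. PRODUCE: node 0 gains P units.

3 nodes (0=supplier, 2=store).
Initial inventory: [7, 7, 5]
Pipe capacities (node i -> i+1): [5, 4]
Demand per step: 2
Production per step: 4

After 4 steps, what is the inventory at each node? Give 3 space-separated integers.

Step 1: demand=2,sold=2 ship[1->2]=4 ship[0->1]=5 prod=4 -> inv=[6 8 7]
Step 2: demand=2,sold=2 ship[1->2]=4 ship[0->1]=5 prod=4 -> inv=[5 9 9]
Step 3: demand=2,sold=2 ship[1->2]=4 ship[0->1]=5 prod=4 -> inv=[4 10 11]
Step 4: demand=2,sold=2 ship[1->2]=4 ship[0->1]=4 prod=4 -> inv=[4 10 13]

4 10 13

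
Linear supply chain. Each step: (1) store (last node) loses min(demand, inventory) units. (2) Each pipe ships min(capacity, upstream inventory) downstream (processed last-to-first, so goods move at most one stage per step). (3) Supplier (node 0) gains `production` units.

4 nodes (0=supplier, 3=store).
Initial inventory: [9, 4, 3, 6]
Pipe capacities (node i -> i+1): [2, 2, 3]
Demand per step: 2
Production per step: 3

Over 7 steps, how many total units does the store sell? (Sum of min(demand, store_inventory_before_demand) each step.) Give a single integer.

Step 1: sold=2 (running total=2) -> [10 4 2 7]
Step 2: sold=2 (running total=4) -> [11 4 2 7]
Step 3: sold=2 (running total=6) -> [12 4 2 7]
Step 4: sold=2 (running total=8) -> [13 4 2 7]
Step 5: sold=2 (running total=10) -> [14 4 2 7]
Step 6: sold=2 (running total=12) -> [15 4 2 7]
Step 7: sold=2 (running total=14) -> [16 4 2 7]

Answer: 14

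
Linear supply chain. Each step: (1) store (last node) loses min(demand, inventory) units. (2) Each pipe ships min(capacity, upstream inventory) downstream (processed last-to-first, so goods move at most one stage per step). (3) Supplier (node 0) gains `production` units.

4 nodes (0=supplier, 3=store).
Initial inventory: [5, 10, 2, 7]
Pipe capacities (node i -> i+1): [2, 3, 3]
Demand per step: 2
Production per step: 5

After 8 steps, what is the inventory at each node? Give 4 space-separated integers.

Step 1: demand=2,sold=2 ship[2->3]=2 ship[1->2]=3 ship[0->1]=2 prod=5 -> inv=[8 9 3 7]
Step 2: demand=2,sold=2 ship[2->3]=3 ship[1->2]=3 ship[0->1]=2 prod=5 -> inv=[11 8 3 8]
Step 3: demand=2,sold=2 ship[2->3]=3 ship[1->2]=3 ship[0->1]=2 prod=5 -> inv=[14 7 3 9]
Step 4: demand=2,sold=2 ship[2->3]=3 ship[1->2]=3 ship[0->1]=2 prod=5 -> inv=[17 6 3 10]
Step 5: demand=2,sold=2 ship[2->3]=3 ship[1->2]=3 ship[0->1]=2 prod=5 -> inv=[20 5 3 11]
Step 6: demand=2,sold=2 ship[2->3]=3 ship[1->2]=3 ship[0->1]=2 prod=5 -> inv=[23 4 3 12]
Step 7: demand=2,sold=2 ship[2->3]=3 ship[1->2]=3 ship[0->1]=2 prod=5 -> inv=[26 3 3 13]
Step 8: demand=2,sold=2 ship[2->3]=3 ship[1->2]=3 ship[0->1]=2 prod=5 -> inv=[29 2 3 14]

29 2 3 14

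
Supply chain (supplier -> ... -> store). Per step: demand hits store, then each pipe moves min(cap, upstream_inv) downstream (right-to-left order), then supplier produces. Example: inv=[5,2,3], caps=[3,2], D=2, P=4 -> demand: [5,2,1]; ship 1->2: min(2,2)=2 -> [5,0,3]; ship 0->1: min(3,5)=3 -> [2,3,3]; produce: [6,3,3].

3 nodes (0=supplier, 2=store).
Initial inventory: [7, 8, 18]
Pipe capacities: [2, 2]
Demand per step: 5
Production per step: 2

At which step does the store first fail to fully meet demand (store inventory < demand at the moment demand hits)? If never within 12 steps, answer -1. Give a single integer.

Step 1: demand=5,sold=5 ship[1->2]=2 ship[0->1]=2 prod=2 -> [7 8 15]
Step 2: demand=5,sold=5 ship[1->2]=2 ship[0->1]=2 prod=2 -> [7 8 12]
Step 3: demand=5,sold=5 ship[1->2]=2 ship[0->1]=2 prod=2 -> [7 8 9]
Step 4: demand=5,sold=5 ship[1->2]=2 ship[0->1]=2 prod=2 -> [7 8 6]
Step 5: demand=5,sold=5 ship[1->2]=2 ship[0->1]=2 prod=2 -> [7 8 3]
Step 6: demand=5,sold=3 ship[1->2]=2 ship[0->1]=2 prod=2 -> [7 8 2]
Step 7: demand=5,sold=2 ship[1->2]=2 ship[0->1]=2 prod=2 -> [7 8 2]
Step 8: demand=5,sold=2 ship[1->2]=2 ship[0->1]=2 prod=2 -> [7 8 2]
Step 9: demand=5,sold=2 ship[1->2]=2 ship[0->1]=2 prod=2 -> [7 8 2]
Step 10: demand=5,sold=2 ship[1->2]=2 ship[0->1]=2 prod=2 -> [7 8 2]
Step 11: demand=5,sold=2 ship[1->2]=2 ship[0->1]=2 prod=2 -> [7 8 2]
Step 12: demand=5,sold=2 ship[1->2]=2 ship[0->1]=2 prod=2 -> [7 8 2]
First stockout at step 6

6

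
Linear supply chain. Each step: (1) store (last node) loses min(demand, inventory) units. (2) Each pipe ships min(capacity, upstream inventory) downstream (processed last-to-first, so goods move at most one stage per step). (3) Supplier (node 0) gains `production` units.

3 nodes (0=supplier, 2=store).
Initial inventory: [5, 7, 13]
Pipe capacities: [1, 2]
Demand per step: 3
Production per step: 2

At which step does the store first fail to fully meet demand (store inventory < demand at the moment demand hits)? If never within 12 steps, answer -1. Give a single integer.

Step 1: demand=3,sold=3 ship[1->2]=2 ship[0->1]=1 prod=2 -> [6 6 12]
Step 2: demand=3,sold=3 ship[1->2]=2 ship[0->1]=1 prod=2 -> [7 5 11]
Step 3: demand=3,sold=3 ship[1->2]=2 ship[0->1]=1 prod=2 -> [8 4 10]
Step 4: demand=3,sold=3 ship[1->2]=2 ship[0->1]=1 prod=2 -> [9 3 9]
Step 5: demand=3,sold=3 ship[1->2]=2 ship[0->1]=1 prod=2 -> [10 2 8]
Step 6: demand=3,sold=3 ship[1->2]=2 ship[0->1]=1 prod=2 -> [11 1 7]
Step 7: demand=3,sold=3 ship[1->2]=1 ship[0->1]=1 prod=2 -> [12 1 5]
Step 8: demand=3,sold=3 ship[1->2]=1 ship[0->1]=1 prod=2 -> [13 1 3]
Step 9: demand=3,sold=3 ship[1->2]=1 ship[0->1]=1 prod=2 -> [14 1 1]
Step 10: demand=3,sold=1 ship[1->2]=1 ship[0->1]=1 prod=2 -> [15 1 1]
Step 11: demand=3,sold=1 ship[1->2]=1 ship[0->1]=1 prod=2 -> [16 1 1]
Step 12: demand=3,sold=1 ship[1->2]=1 ship[0->1]=1 prod=2 -> [17 1 1]
First stockout at step 10

10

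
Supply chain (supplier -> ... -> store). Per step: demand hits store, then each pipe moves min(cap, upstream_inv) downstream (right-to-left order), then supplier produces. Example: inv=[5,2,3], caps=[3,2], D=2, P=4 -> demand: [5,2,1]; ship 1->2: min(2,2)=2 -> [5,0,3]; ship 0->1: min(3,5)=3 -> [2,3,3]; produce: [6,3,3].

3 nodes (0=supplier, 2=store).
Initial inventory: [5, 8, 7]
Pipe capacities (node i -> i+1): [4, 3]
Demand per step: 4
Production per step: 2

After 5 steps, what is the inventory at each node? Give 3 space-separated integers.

Step 1: demand=4,sold=4 ship[1->2]=3 ship[0->1]=4 prod=2 -> inv=[3 9 6]
Step 2: demand=4,sold=4 ship[1->2]=3 ship[0->1]=3 prod=2 -> inv=[2 9 5]
Step 3: demand=4,sold=4 ship[1->2]=3 ship[0->1]=2 prod=2 -> inv=[2 8 4]
Step 4: demand=4,sold=4 ship[1->2]=3 ship[0->1]=2 prod=2 -> inv=[2 7 3]
Step 5: demand=4,sold=3 ship[1->2]=3 ship[0->1]=2 prod=2 -> inv=[2 6 3]

2 6 3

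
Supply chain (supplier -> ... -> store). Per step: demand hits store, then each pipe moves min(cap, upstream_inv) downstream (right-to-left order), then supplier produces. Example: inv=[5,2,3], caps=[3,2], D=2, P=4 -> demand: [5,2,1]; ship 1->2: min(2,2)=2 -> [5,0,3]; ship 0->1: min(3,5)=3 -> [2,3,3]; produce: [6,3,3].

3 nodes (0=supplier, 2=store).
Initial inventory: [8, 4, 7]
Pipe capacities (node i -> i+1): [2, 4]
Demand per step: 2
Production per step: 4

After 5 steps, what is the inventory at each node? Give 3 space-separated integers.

Step 1: demand=2,sold=2 ship[1->2]=4 ship[0->1]=2 prod=4 -> inv=[10 2 9]
Step 2: demand=2,sold=2 ship[1->2]=2 ship[0->1]=2 prod=4 -> inv=[12 2 9]
Step 3: demand=2,sold=2 ship[1->2]=2 ship[0->1]=2 prod=4 -> inv=[14 2 9]
Step 4: demand=2,sold=2 ship[1->2]=2 ship[0->1]=2 prod=4 -> inv=[16 2 9]
Step 5: demand=2,sold=2 ship[1->2]=2 ship[0->1]=2 prod=4 -> inv=[18 2 9]

18 2 9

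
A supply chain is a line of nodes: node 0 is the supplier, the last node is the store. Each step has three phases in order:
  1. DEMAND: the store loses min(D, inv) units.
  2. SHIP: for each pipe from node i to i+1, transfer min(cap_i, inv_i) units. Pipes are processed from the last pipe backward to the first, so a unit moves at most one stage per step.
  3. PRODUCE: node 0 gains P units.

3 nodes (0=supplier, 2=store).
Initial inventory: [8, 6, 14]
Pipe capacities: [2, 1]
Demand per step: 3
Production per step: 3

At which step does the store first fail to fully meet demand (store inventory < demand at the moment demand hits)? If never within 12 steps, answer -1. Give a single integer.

Step 1: demand=3,sold=3 ship[1->2]=1 ship[0->1]=2 prod=3 -> [9 7 12]
Step 2: demand=3,sold=3 ship[1->2]=1 ship[0->1]=2 prod=3 -> [10 8 10]
Step 3: demand=3,sold=3 ship[1->2]=1 ship[0->1]=2 prod=3 -> [11 9 8]
Step 4: demand=3,sold=3 ship[1->2]=1 ship[0->1]=2 prod=3 -> [12 10 6]
Step 5: demand=3,sold=3 ship[1->2]=1 ship[0->1]=2 prod=3 -> [13 11 4]
Step 6: demand=3,sold=3 ship[1->2]=1 ship[0->1]=2 prod=3 -> [14 12 2]
Step 7: demand=3,sold=2 ship[1->2]=1 ship[0->1]=2 prod=3 -> [15 13 1]
Step 8: demand=3,sold=1 ship[1->2]=1 ship[0->1]=2 prod=3 -> [16 14 1]
Step 9: demand=3,sold=1 ship[1->2]=1 ship[0->1]=2 prod=3 -> [17 15 1]
Step 10: demand=3,sold=1 ship[1->2]=1 ship[0->1]=2 prod=3 -> [18 16 1]
Step 11: demand=3,sold=1 ship[1->2]=1 ship[0->1]=2 prod=3 -> [19 17 1]
Step 12: demand=3,sold=1 ship[1->2]=1 ship[0->1]=2 prod=3 -> [20 18 1]
First stockout at step 7

7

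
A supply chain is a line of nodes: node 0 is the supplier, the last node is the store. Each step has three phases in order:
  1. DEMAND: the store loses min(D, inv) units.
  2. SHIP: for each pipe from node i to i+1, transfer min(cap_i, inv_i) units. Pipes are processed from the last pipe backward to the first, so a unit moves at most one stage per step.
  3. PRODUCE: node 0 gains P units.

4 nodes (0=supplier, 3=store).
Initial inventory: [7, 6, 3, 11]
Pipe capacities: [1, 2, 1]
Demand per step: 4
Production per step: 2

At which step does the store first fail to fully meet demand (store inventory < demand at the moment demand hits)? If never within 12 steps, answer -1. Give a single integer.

Step 1: demand=4,sold=4 ship[2->3]=1 ship[1->2]=2 ship[0->1]=1 prod=2 -> [8 5 4 8]
Step 2: demand=4,sold=4 ship[2->3]=1 ship[1->2]=2 ship[0->1]=1 prod=2 -> [9 4 5 5]
Step 3: demand=4,sold=4 ship[2->3]=1 ship[1->2]=2 ship[0->1]=1 prod=2 -> [10 3 6 2]
Step 4: demand=4,sold=2 ship[2->3]=1 ship[1->2]=2 ship[0->1]=1 prod=2 -> [11 2 7 1]
Step 5: demand=4,sold=1 ship[2->3]=1 ship[1->2]=2 ship[0->1]=1 prod=2 -> [12 1 8 1]
Step 6: demand=4,sold=1 ship[2->3]=1 ship[1->2]=1 ship[0->1]=1 prod=2 -> [13 1 8 1]
Step 7: demand=4,sold=1 ship[2->3]=1 ship[1->2]=1 ship[0->1]=1 prod=2 -> [14 1 8 1]
Step 8: demand=4,sold=1 ship[2->3]=1 ship[1->2]=1 ship[0->1]=1 prod=2 -> [15 1 8 1]
Step 9: demand=4,sold=1 ship[2->3]=1 ship[1->2]=1 ship[0->1]=1 prod=2 -> [16 1 8 1]
Step 10: demand=4,sold=1 ship[2->3]=1 ship[1->2]=1 ship[0->1]=1 prod=2 -> [17 1 8 1]
Step 11: demand=4,sold=1 ship[2->3]=1 ship[1->2]=1 ship[0->1]=1 prod=2 -> [18 1 8 1]
Step 12: demand=4,sold=1 ship[2->3]=1 ship[1->2]=1 ship[0->1]=1 prod=2 -> [19 1 8 1]
First stockout at step 4

4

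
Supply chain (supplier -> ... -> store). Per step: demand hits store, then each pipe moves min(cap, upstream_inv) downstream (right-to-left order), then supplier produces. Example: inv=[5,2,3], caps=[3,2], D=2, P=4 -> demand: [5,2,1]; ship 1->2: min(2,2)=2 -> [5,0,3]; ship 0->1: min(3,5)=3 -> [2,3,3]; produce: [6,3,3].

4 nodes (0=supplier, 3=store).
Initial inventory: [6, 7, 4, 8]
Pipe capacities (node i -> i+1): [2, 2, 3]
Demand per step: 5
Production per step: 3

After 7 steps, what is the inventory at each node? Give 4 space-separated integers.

Step 1: demand=5,sold=5 ship[2->3]=3 ship[1->2]=2 ship[0->1]=2 prod=3 -> inv=[7 7 3 6]
Step 2: demand=5,sold=5 ship[2->3]=3 ship[1->2]=2 ship[0->1]=2 prod=3 -> inv=[8 7 2 4]
Step 3: demand=5,sold=4 ship[2->3]=2 ship[1->2]=2 ship[0->1]=2 prod=3 -> inv=[9 7 2 2]
Step 4: demand=5,sold=2 ship[2->3]=2 ship[1->2]=2 ship[0->1]=2 prod=3 -> inv=[10 7 2 2]
Step 5: demand=5,sold=2 ship[2->3]=2 ship[1->2]=2 ship[0->1]=2 prod=3 -> inv=[11 7 2 2]
Step 6: demand=5,sold=2 ship[2->3]=2 ship[1->2]=2 ship[0->1]=2 prod=3 -> inv=[12 7 2 2]
Step 7: demand=5,sold=2 ship[2->3]=2 ship[1->2]=2 ship[0->1]=2 prod=3 -> inv=[13 7 2 2]

13 7 2 2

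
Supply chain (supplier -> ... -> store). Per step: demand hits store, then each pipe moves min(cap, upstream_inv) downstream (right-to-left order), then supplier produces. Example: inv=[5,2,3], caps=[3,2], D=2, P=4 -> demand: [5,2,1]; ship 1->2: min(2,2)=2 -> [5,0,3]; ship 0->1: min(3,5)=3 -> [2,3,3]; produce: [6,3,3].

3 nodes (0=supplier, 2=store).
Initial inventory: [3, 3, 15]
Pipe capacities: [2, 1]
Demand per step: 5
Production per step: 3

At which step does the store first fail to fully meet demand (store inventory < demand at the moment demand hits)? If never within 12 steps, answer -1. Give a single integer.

Step 1: demand=5,sold=5 ship[1->2]=1 ship[0->1]=2 prod=3 -> [4 4 11]
Step 2: demand=5,sold=5 ship[1->2]=1 ship[0->1]=2 prod=3 -> [5 5 7]
Step 3: demand=5,sold=5 ship[1->2]=1 ship[0->1]=2 prod=3 -> [6 6 3]
Step 4: demand=5,sold=3 ship[1->2]=1 ship[0->1]=2 prod=3 -> [7 7 1]
Step 5: demand=5,sold=1 ship[1->2]=1 ship[0->1]=2 prod=3 -> [8 8 1]
Step 6: demand=5,sold=1 ship[1->2]=1 ship[0->1]=2 prod=3 -> [9 9 1]
Step 7: demand=5,sold=1 ship[1->2]=1 ship[0->1]=2 prod=3 -> [10 10 1]
Step 8: demand=5,sold=1 ship[1->2]=1 ship[0->1]=2 prod=3 -> [11 11 1]
Step 9: demand=5,sold=1 ship[1->2]=1 ship[0->1]=2 prod=3 -> [12 12 1]
Step 10: demand=5,sold=1 ship[1->2]=1 ship[0->1]=2 prod=3 -> [13 13 1]
Step 11: demand=5,sold=1 ship[1->2]=1 ship[0->1]=2 prod=3 -> [14 14 1]
Step 12: demand=5,sold=1 ship[1->2]=1 ship[0->1]=2 prod=3 -> [15 15 1]
First stockout at step 4

4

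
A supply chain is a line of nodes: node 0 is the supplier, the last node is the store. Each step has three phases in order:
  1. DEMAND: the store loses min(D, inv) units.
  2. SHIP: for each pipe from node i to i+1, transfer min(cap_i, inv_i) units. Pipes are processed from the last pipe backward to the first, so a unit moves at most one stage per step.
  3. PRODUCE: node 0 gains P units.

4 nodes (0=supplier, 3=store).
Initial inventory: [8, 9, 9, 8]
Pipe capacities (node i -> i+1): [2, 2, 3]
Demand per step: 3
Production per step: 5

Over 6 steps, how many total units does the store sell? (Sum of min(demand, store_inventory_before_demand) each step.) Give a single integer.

Step 1: sold=3 (running total=3) -> [11 9 8 8]
Step 2: sold=3 (running total=6) -> [14 9 7 8]
Step 3: sold=3 (running total=9) -> [17 9 6 8]
Step 4: sold=3 (running total=12) -> [20 9 5 8]
Step 5: sold=3 (running total=15) -> [23 9 4 8]
Step 6: sold=3 (running total=18) -> [26 9 3 8]

Answer: 18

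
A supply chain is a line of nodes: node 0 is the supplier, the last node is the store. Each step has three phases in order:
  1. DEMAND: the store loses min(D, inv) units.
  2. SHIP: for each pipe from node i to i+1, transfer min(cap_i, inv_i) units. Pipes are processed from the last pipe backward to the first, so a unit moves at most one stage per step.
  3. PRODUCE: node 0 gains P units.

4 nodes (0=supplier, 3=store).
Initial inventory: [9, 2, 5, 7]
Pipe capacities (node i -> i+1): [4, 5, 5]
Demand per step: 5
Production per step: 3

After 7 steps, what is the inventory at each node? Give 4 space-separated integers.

Step 1: demand=5,sold=5 ship[2->3]=5 ship[1->2]=2 ship[0->1]=4 prod=3 -> inv=[8 4 2 7]
Step 2: demand=5,sold=5 ship[2->3]=2 ship[1->2]=4 ship[0->1]=4 prod=3 -> inv=[7 4 4 4]
Step 3: demand=5,sold=4 ship[2->3]=4 ship[1->2]=4 ship[0->1]=4 prod=3 -> inv=[6 4 4 4]
Step 4: demand=5,sold=4 ship[2->3]=4 ship[1->2]=4 ship[0->1]=4 prod=3 -> inv=[5 4 4 4]
Step 5: demand=5,sold=4 ship[2->3]=4 ship[1->2]=4 ship[0->1]=4 prod=3 -> inv=[4 4 4 4]
Step 6: demand=5,sold=4 ship[2->3]=4 ship[1->2]=4 ship[0->1]=4 prod=3 -> inv=[3 4 4 4]
Step 7: demand=5,sold=4 ship[2->3]=4 ship[1->2]=4 ship[0->1]=3 prod=3 -> inv=[3 3 4 4]

3 3 4 4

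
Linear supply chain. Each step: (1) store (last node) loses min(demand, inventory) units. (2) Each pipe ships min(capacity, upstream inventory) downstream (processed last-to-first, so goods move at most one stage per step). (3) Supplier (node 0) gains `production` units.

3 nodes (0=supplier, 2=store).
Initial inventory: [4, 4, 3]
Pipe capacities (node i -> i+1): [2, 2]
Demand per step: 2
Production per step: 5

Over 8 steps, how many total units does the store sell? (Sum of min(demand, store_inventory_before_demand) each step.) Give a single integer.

Answer: 16

Derivation:
Step 1: sold=2 (running total=2) -> [7 4 3]
Step 2: sold=2 (running total=4) -> [10 4 3]
Step 3: sold=2 (running total=6) -> [13 4 3]
Step 4: sold=2 (running total=8) -> [16 4 3]
Step 5: sold=2 (running total=10) -> [19 4 3]
Step 6: sold=2 (running total=12) -> [22 4 3]
Step 7: sold=2 (running total=14) -> [25 4 3]
Step 8: sold=2 (running total=16) -> [28 4 3]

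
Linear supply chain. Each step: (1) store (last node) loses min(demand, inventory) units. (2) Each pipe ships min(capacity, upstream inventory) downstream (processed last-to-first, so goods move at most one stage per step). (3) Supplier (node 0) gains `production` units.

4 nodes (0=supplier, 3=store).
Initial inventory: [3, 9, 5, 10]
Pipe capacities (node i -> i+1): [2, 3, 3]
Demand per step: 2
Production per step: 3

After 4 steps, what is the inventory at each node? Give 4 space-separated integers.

Step 1: demand=2,sold=2 ship[2->3]=3 ship[1->2]=3 ship[0->1]=2 prod=3 -> inv=[4 8 5 11]
Step 2: demand=2,sold=2 ship[2->3]=3 ship[1->2]=3 ship[0->1]=2 prod=3 -> inv=[5 7 5 12]
Step 3: demand=2,sold=2 ship[2->3]=3 ship[1->2]=3 ship[0->1]=2 prod=3 -> inv=[6 6 5 13]
Step 4: demand=2,sold=2 ship[2->3]=3 ship[1->2]=3 ship[0->1]=2 prod=3 -> inv=[7 5 5 14]

7 5 5 14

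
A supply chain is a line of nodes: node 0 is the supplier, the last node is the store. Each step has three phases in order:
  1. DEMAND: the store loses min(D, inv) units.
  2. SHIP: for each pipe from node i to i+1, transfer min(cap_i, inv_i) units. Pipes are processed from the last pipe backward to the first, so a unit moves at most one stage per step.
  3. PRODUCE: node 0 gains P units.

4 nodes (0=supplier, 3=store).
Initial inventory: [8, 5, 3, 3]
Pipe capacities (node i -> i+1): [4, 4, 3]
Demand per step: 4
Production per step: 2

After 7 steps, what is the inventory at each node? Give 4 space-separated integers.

Step 1: demand=4,sold=3 ship[2->3]=3 ship[1->2]=4 ship[0->1]=4 prod=2 -> inv=[6 5 4 3]
Step 2: demand=4,sold=3 ship[2->3]=3 ship[1->2]=4 ship[0->1]=4 prod=2 -> inv=[4 5 5 3]
Step 3: demand=4,sold=3 ship[2->3]=3 ship[1->2]=4 ship[0->1]=4 prod=2 -> inv=[2 5 6 3]
Step 4: demand=4,sold=3 ship[2->3]=3 ship[1->2]=4 ship[0->1]=2 prod=2 -> inv=[2 3 7 3]
Step 5: demand=4,sold=3 ship[2->3]=3 ship[1->2]=3 ship[0->1]=2 prod=2 -> inv=[2 2 7 3]
Step 6: demand=4,sold=3 ship[2->3]=3 ship[1->2]=2 ship[0->1]=2 prod=2 -> inv=[2 2 6 3]
Step 7: demand=4,sold=3 ship[2->3]=3 ship[1->2]=2 ship[0->1]=2 prod=2 -> inv=[2 2 5 3]

2 2 5 3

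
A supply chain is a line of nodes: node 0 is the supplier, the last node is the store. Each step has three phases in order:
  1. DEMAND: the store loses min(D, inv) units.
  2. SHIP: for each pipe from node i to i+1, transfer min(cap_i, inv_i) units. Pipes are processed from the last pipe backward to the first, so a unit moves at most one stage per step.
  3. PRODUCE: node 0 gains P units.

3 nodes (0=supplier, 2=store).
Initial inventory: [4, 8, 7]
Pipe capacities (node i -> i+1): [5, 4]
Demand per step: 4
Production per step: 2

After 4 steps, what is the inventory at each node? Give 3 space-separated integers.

Step 1: demand=4,sold=4 ship[1->2]=4 ship[0->1]=4 prod=2 -> inv=[2 8 7]
Step 2: demand=4,sold=4 ship[1->2]=4 ship[0->1]=2 prod=2 -> inv=[2 6 7]
Step 3: demand=4,sold=4 ship[1->2]=4 ship[0->1]=2 prod=2 -> inv=[2 4 7]
Step 4: demand=4,sold=4 ship[1->2]=4 ship[0->1]=2 prod=2 -> inv=[2 2 7]

2 2 7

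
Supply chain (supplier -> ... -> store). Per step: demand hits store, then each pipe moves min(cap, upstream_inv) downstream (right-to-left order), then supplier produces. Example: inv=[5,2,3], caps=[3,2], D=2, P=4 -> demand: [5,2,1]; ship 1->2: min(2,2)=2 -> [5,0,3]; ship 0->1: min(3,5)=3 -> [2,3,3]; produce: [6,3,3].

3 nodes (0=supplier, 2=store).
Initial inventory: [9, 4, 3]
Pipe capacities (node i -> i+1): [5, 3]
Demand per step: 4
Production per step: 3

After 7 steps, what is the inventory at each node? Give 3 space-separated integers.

Step 1: demand=4,sold=3 ship[1->2]=3 ship[0->1]=5 prod=3 -> inv=[7 6 3]
Step 2: demand=4,sold=3 ship[1->2]=3 ship[0->1]=5 prod=3 -> inv=[5 8 3]
Step 3: demand=4,sold=3 ship[1->2]=3 ship[0->1]=5 prod=3 -> inv=[3 10 3]
Step 4: demand=4,sold=3 ship[1->2]=3 ship[0->1]=3 prod=3 -> inv=[3 10 3]
Step 5: demand=4,sold=3 ship[1->2]=3 ship[0->1]=3 prod=3 -> inv=[3 10 3]
Step 6: demand=4,sold=3 ship[1->2]=3 ship[0->1]=3 prod=3 -> inv=[3 10 3]
Step 7: demand=4,sold=3 ship[1->2]=3 ship[0->1]=3 prod=3 -> inv=[3 10 3]

3 10 3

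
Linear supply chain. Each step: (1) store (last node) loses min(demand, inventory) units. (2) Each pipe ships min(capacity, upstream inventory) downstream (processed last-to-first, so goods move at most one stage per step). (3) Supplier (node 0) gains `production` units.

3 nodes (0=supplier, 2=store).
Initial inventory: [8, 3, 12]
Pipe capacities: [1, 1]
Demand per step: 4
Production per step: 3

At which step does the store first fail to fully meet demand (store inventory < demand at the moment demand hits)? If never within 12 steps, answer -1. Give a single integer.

Step 1: demand=4,sold=4 ship[1->2]=1 ship[0->1]=1 prod=3 -> [10 3 9]
Step 2: demand=4,sold=4 ship[1->2]=1 ship[0->1]=1 prod=3 -> [12 3 6]
Step 3: demand=4,sold=4 ship[1->2]=1 ship[0->1]=1 prod=3 -> [14 3 3]
Step 4: demand=4,sold=3 ship[1->2]=1 ship[0->1]=1 prod=3 -> [16 3 1]
Step 5: demand=4,sold=1 ship[1->2]=1 ship[0->1]=1 prod=3 -> [18 3 1]
Step 6: demand=4,sold=1 ship[1->2]=1 ship[0->1]=1 prod=3 -> [20 3 1]
Step 7: demand=4,sold=1 ship[1->2]=1 ship[0->1]=1 prod=3 -> [22 3 1]
Step 8: demand=4,sold=1 ship[1->2]=1 ship[0->1]=1 prod=3 -> [24 3 1]
Step 9: demand=4,sold=1 ship[1->2]=1 ship[0->1]=1 prod=3 -> [26 3 1]
Step 10: demand=4,sold=1 ship[1->2]=1 ship[0->1]=1 prod=3 -> [28 3 1]
Step 11: demand=4,sold=1 ship[1->2]=1 ship[0->1]=1 prod=3 -> [30 3 1]
Step 12: demand=4,sold=1 ship[1->2]=1 ship[0->1]=1 prod=3 -> [32 3 1]
First stockout at step 4

4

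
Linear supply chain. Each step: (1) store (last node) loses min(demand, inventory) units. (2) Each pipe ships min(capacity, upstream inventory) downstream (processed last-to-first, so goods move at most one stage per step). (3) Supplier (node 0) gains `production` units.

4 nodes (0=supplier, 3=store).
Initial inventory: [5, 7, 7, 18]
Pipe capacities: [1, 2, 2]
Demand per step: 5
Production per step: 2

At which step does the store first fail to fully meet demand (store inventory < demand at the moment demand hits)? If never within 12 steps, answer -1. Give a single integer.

Step 1: demand=5,sold=5 ship[2->3]=2 ship[1->2]=2 ship[0->1]=1 prod=2 -> [6 6 7 15]
Step 2: demand=5,sold=5 ship[2->3]=2 ship[1->2]=2 ship[0->1]=1 prod=2 -> [7 5 7 12]
Step 3: demand=5,sold=5 ship[2->3]=2 ship[1->2]=2 ship[0->1]=1 prod=2 -> [8 4 7 9]
Step 4: demand=5,sold=5 ship[2->3]=2 ship[1->2]=2 ship[0->1]=1 prod=2 -> [9 3 7 6]
Step 5: demand=5,sold=5 ship[2->3]=2 ship[1->2]=2 ship[0->1]=1 prod=2 -> [10 2 7 3]
Step 6: demand=5,sold=3 ship[2->3]=2 ship[1->2]=2 ship[0->1]=1 prod=2 -> [11 1 7 2]
Step 7: demand=5,sold=2 ship[2->3]=2 ship[1->2]=1 ship[0->1]=1 prod=2 -> [12 1 6 2]
Step 8: demand=5,sold=2 ship[2->3]=2 ship[1->2]=1 ship[0->1]=1 prod=2 -> [13 1 5 2]
Step 9: demand=5,sold=2 ship[2->3]=2 ship[1->2]=1 ship[0->1]=1 prod=2 -> [14 1 4 2]
Step 10: demand=5,sold=2 ship[2->3]=2 ship[1->2]=1 ship[0->1]=1 prod=2 -> [15 1 3 2]
Step 11: demand=5,sold=2 ship[2->3]=2 ship[1->2]=1 ship[0->1]=1 prod=2 -> [16 1 2 2]
Step 12: demand=5,sold=2 ship[2->3]=2 ship[1->2]=1 ship[0->1]=1 prod=2 -> [17 1 1 2]
First stockout at step 6

6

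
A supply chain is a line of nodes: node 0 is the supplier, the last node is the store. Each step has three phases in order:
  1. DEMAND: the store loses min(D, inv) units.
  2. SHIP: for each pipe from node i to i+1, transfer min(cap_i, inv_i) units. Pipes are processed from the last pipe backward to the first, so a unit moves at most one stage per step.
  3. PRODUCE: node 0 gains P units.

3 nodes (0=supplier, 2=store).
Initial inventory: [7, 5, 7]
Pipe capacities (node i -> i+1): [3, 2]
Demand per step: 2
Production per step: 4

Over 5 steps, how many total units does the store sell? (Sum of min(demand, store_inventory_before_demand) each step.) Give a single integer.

Step 1: sold=2 (running total=2) -> [8 6 7]
Step 2: sold=2 (running total=4) -> [9 7 7]
Step 3: sold=2 (running total=6) -> [10 8 7]
Step 4: sold=2 (running total=8) -> [11 9 7]
Step 5: sold=2 (running total=10) -> [12 10 7]

Answer: 10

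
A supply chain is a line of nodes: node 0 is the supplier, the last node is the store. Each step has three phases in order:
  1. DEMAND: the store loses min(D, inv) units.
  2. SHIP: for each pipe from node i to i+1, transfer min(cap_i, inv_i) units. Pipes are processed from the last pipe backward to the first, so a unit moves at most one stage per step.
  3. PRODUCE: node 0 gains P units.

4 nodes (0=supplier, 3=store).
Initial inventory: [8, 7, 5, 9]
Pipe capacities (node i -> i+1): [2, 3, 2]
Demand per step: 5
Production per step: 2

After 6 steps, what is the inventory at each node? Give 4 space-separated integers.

Step 1: demand=5,sold=5 ship[2->3]=2 ship[1->2]=3 ship[0->1]=2 prod=2 -> inv=[8 6 6 6]
Step 2: demand=5,sold=5 ship[2->3]=2 ship[1->2]=3 ship[0->1]=2 prod=2 -> inv=[8 5 7 3]
Step 3: demand=5,sold=3 ship[2->3]=2 ship[1->2]=3 ship[0->1]=2 prod=2 -> inv=[8 4 8 2]
Step 4: demand=5,sold=2 ship[2->3]=2 ship[1->2]=3 ship[0->1]=2 prod=2 -> inv=[8 3 9 2]
Step 5: demand=5,sold=2 ship[2->3]=2 ship[1->2]=3 ship[0->1]=2 prod=2 -> inv=[8 2 10 2]
Step 6: demand=5,sold=2 ship[2->3]=2 ship[1->2]=2 ship[0->1]=2 prod=2 -> inv=[8 2 10 2]

8 2 10 2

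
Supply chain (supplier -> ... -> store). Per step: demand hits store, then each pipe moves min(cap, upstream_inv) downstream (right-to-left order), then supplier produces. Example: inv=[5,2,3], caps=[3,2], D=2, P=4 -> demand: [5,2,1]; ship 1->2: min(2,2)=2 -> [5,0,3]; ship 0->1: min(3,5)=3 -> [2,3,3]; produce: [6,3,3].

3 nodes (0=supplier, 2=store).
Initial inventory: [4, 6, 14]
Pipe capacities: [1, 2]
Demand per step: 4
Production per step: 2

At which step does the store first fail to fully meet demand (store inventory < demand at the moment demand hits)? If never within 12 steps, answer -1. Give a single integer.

Step 1: demand=4,sold=4 ship[1->2]=2 ship[0->1]=1 prod=2 -> [5 5 12]
Step 2: demand=4,sold=4 ship[1->2]=2 ship[0->1]=1 prod=2 -> [6 4 10]
Step 3: demand=4,sold=4 ship[1->2]=2 ship[0->1]=1 prod=2 -> [7 3 8]
Step 4: demand=4,sold=4 ship[1->2]=2 ship[0->1]=1 prod=2 -> [8 2 6]
Step 5: demand=4,sold=4 ship[1->2]=2 ship[0->1]=1 prod=2 -> [9 1 4]
Step 6: demand=4,sold=4 ship[1->2]=1 ship[0->1]=1 prod=2 -> [10 1 1]
Step 7: demand=4,sold=1 ship[1->2]=1 ship[0->1]=1 prod=2 -> [11 1 1]
Step 8: demand=4,sold=1 ship[1->2]=1 ship[0->1]=1 prod=2 -> [12 1 1]
Step 9: demand=4,sold=1 ship[1->2]=1 ship[0->1]=1 prod=2 -> [13 1 1]
Step 10: demand=4,sold=1 ship[1->2]=1 ship[0->1]=1 prod=2 -> [14 1 1]
Step 11: demand=4,sold=1 ship[1->2]=1 ship[0->1]=1 prod=2 -> [15 1 1]
Step 12: demand=4,sold=1 ship[1->2]=1 ship[0->1]=1 prod=2 -> [16 1 1]
First stockout at step 7

7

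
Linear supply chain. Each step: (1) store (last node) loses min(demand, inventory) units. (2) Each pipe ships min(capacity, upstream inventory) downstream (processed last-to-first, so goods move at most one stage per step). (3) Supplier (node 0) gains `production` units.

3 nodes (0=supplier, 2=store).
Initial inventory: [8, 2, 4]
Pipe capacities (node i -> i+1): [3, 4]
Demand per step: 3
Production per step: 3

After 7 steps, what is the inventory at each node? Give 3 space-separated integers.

Step 1: demand=3,sold=3 ship[1->2]=2 ship[0->1]=3 prod=3 -> inv=[8 3 3]
Step 2: demand=3,sold=3 ship[1->2]=3 ship[0->1]=3 prod=3 -> inv=[8 3 3]
Step 3: demand=3,sold=3 ship[1->2]=3 ship[0->1]=3 prod=3 -> inv=[8 3 3]
Step 4: demand=3,sold=3 ship[1->2]=3 ship[0->1]=3 prod=3 -> inv=[8 3 3]
Step 5: demand=3,sold=3 ship[1->2]=3 ship[0->1]=3 prod=3 -> inv=[8 3 3]
Step 6: demand=3,sold=3 ship[1->2]=3 ship[0->1]=3 prod=3 -> inv=[8 3 3]
Step 7: demand=3,sold=3 ship[1->2]=3 ship[0->1]=3 prod=3 -> inv=[8 3 3]

8 3 3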